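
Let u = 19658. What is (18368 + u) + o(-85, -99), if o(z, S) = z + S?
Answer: 37842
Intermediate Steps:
o(z, S) = S + z
(18368 + u) + o(-85, -99) = (18368 + 19658) + (-99 - 85) = 38026 - 184 = 37842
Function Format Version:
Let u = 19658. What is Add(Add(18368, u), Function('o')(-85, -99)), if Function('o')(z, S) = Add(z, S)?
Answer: 37842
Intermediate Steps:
Function('o')(z, S) = Add(S, z)
Add(Add(18368, u), Function('o')(-85, -99)) = Add(Add(18368, 19658), Add(-99, -85)) = Add(38026, -184) = 37842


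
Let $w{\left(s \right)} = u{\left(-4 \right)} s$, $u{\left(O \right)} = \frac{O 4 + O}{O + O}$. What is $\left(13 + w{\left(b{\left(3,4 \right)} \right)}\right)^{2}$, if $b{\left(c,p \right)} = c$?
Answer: $\frac{1681}{4} \approx 420.25$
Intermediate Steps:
$u{\left(O \right)} = \frac{5}{2}$ ($u{\left(O \right)} = \frac{4 O + O}{2 O} = 5 O \frac{1}{2 O} = \frac{5}{2}$)
$w{\left(s \right)} = \frac{5 s}{2}$
$\left(13 + w{\left(b{\left(3,4 \right)} \right)}\right)^{2} = \left(13 + \frac{5}{2} \cdot 3\right)^{2} = \left(13 + \frac{15}{2}\right)^{2} = \left(\frac{41}{2}\right)^{2} = \frac{1681}{4}$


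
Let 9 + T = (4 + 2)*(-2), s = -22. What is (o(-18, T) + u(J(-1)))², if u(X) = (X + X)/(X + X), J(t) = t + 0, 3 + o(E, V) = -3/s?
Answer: 1681/484 ≈ 3.4731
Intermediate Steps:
T = -21 (T = -9 + (4 + 2)*(-2) = -9 + 6*(-2) = -9 - 12 = -21)
o(E, V) = -63/22 (o(E, V) = -3 - 3/(-22) = -3 - 3*(-1/22) = -3 + 3/22 = -63/22)
J(t) = t
u(X) = 1 (u(X) = (2*X)/((2*X)) = (2*X)*(1/(2*X)) = 1)
(o(-18, T) + u(J(-1)))² = (-63/22 + 1)² = (-41/22)² = 1681/484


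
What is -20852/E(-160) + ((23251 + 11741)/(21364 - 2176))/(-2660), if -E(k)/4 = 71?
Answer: 1847704532/25165595 ≈ 73.422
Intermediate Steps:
E(k) = -284 (E(k) = -4*71 = -284)
-20852/E(-160) + ((23251 + 11741)/(21364 - 2176))/(-2660) = -20852/(-284) + ((23251 + 11741)/(21364 - 2176))/(-2660) = -20852*(-1/284) + (34992/19188)*(-1/2660) = 5213/71 + (34992*(1/19188))*(-1/2660) = 5213/71 + (972/533)*(-1/2660) = 5213/71 - 243/354445 = 1847704532/25165595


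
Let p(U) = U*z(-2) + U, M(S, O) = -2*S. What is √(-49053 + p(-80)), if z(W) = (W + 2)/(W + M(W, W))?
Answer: I*√49133 ≈ 221.66*I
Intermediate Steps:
z(W) = -(2 + W)/W (z(W) = (W + 2)/(W - 2*W) = (2 + W)/((-W)) = (2 + W)*(-1/W) = -(2 + W)/W)
p(U) = U (p(U) = U*((-2 - 1*(-2))/(-2)) + U = U*(-(-2 + 2)/2) + U = U*(-½*0) + U = U*0 + U = 0 + U = U)
√(-49053 + p(-80)) = √(-49053 - 80) = √(-49133) = I*√49133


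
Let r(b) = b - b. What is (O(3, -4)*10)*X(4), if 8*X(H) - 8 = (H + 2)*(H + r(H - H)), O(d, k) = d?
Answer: 120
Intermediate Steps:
r(b) = 0
X(H) = 1 + H*(2 + H)/8 (X(H) = 1 + ((H + 2)*(H + 0))/8 = 1 + ((2 + H)*H)/8 = 1 + (H*(2 + H))/8 = 1 + H*(2 + H)/8)
(O(3, -4)*10)*X(4) = (3*10)*(1 + (1/4)*4 + (1/8)*4**2) = 30*(1 + 1 + (1/8)*16) = 30*(1 + 1 + 2) = 30*4 = 120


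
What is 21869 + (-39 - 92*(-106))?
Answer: 31582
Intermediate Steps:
21869 + (-39 - 92*(-106)) = 21869 + (-39 + 9752) = 21869 + 9713 = 31582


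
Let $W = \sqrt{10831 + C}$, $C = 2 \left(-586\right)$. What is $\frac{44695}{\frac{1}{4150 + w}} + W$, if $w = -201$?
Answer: $176500555 + \sqrt{9659} \approx 1.765 \cdot 10^{8}$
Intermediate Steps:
$C = -1172$
$W = \sqrt{9659}$ ($W = \sqrt{10831 - 1172} = \sqrt{9659} \approx 98.28$)
$\frac{44695}{\frac{1}{4150 + w}} + W = \frac{44695}{\frac{1}{4150 - 201}} + \sqrt{9659} = \frac{44695}{\frac{1}{3949}} + \sqrt{9659} = 44695 \frac{1}{\frac{1}{3949}} + \sqrt{9659} = 44695 \cdot 3949 + \sqrt{9659} = 176500555 + \sqrt{9659}$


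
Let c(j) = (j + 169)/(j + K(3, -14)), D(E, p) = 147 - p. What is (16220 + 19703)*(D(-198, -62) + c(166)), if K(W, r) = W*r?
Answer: 943014673/124 ≈ 7.6050e+6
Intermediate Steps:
c(j) = (169 + j)/(-42 + j) (c(j) = (j + 169)/(j + 3*(-14)) = (169 + j)/(j - 42) = (169 + j)/(-42 + j))
(16220 + 19703)*(D(-198, -62) + c(166)) = (16220 + 19703)*((147 - 1*(-62)) + (169 + 166)/(-42 + 166)) = 35923*((147 + 62) + 335/124) = 35923*(209 + (1/124)*335) = 35923*(209 + 335/124) = 35923*(26251/124) = 943014673/124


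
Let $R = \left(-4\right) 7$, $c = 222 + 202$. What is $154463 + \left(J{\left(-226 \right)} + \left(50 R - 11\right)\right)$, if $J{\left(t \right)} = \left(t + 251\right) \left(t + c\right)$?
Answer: $158002$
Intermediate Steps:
$c = 424$
$R = -28$
$J{\left(t \right)} = \left(251 + t\right) \left(424 + t\right)$ ($J{\left(t \right)} = \left(t + 251\right) \left(t + 424\right) = \left(251 + t\right) \left(424 + t\right)$)
$154463 + \left(J{\left(-226 \right)} + \left(50 R - 11\right)\right) = 154463 + \left(\left(106424 + \left(-226\right)^{2} + 675 \left(-226\right)\right) + \left(50 \left(-28\right) - 11\right)\right) = 154463 + \left(\left(106424 + 51076 - 152550\right) - 1411\right) = 154463 + \left(4950 - 1411\right) = 154463 + 3539 = 158002$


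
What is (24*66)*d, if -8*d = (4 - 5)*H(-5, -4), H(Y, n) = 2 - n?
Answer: 1188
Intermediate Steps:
d = ¾ (d = -(4 - 5)*(2 - 1*(-4))/8 = -(-1)*(2 + 4)/8 = -(-1)*6/8 = -⅛*(-6) = ¾ ≈ 0.75000)
(24*66)*d = (24*66)*(¾) = 1584*(¾) = 1188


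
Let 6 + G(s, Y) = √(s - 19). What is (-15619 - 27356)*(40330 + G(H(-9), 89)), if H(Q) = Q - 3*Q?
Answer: -1732923900 - 42975*I ≈ -1.7329e+9 - 42975.0*I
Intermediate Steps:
H(Q) = -2*Q
G(s, Y) = -6 + √(-19 + s) (G(s, Y) = -6 + √(s - 19) = -6 + √(-19 + s))
(-15619 - 27356)*(40330 + G(H(-9), 89)) = (-15619 - 27356)*(40330 + (-6 + √(-19 - 2*(-9)))) = -42975*(40330 + (-6 + √(-19 + 18))) = -42975*(40330 + (-6 + √(-1))) = -42975*(40330 + (-6 + I)) = -42975*(40324 + I) = -1732923900 - 42975*I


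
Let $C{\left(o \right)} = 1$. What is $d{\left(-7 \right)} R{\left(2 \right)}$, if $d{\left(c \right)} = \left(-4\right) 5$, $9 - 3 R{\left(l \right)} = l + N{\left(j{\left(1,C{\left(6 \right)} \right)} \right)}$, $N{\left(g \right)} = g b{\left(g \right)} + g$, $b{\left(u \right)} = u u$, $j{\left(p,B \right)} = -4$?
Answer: $-500$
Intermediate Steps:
$b{\left(u \right)} = u^{2}$
$N{\left(g \right)} = g + g^{3}$ ($N{\left(g \right)} = g g^{2} + g = g^{3} + g = g + g^{3}$)
$R{\left(l \right)} = \frac{77}{3} - \frac{l}{3}$ ($R{\left(l \right)} = 3 - \frac{l + \left(-4 + \left(-4\right)^{3}\right)}{3} = 3 - \frac{l - 68}{3} = 3 - \frac{-68 + l}{3} = 3 - \left(- \frac{68}{3} + \frac{l}{3}\right) = \frac{77}{3} - \frac{l}{3}$)
$d{\left(c \right)} = -20$
$d{\left(-7 \right)} R{\left(2 \right)} = - 20 \left(\frac{77}{3} - \frac{2}{3}\right) = \left(-20\right) 25 = -500$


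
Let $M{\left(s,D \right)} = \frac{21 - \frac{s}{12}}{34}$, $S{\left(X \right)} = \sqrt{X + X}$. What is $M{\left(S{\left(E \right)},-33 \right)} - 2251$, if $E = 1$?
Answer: $- \frac{76513}{34} - \frac{\sqrt{2}}{408} \approx -2250.4$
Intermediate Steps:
$S{\left(X \right)} = \sqrt{2} \sqrt{X}$ ($S{\left(X \right)} = \sqrt{2 X} = \sqrt{2} \sqrt{X}$)
$M{\left(s,D \right)} = \frac{21}{34} - \frac{s}{408}$ ($M{\left(s,D \right)} = \left(21 - s \frac{1}{12}\right) \frac{1}{34} = \left(21 - \frac{s}{12}\right) \frac{1}{34} = \frac{21}{34} - \frac{s}{408}$)
$M{\left(S{\left(E \right)},-33 \right)} - 2251 = \left(\frac{21}{34} - \frac{\sqrt{2} \sqrt{1}}{408}\right) - 2251 = \left(\frac{21}{34} - \frac{\sqrt{2} \cdot 1}{408}\right) - 2251 = \left(\frac{21}{34} - \frac{\sqrt{2}}{408}\right) - 2251 = - \frac{76513}{34} - \frac{\sqrt{2}}{408}$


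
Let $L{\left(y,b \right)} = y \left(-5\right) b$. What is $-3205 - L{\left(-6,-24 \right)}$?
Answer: $-2485$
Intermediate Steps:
$L{\left(y,b \right)} = - 5 b y$ ($L{\left(y,b \right)} = - 5 y b = - 5 b y$)
$-3205 - L{\left(-6,-24 \right)} = -3205 - \left(-5\right) \left(-24\right) \left(-6\right) = -3205 - -720 = -3205 + 720 = -2485$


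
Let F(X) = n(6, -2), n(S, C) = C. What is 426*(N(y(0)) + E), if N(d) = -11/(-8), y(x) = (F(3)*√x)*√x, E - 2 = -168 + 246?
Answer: 138663/4 ≈ 34666.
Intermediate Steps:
F(X) = -2
E = 80 (E = 2 + (-168 + 246) = 2 + 78 = 80)
y(x) = -2*x (y(x) = (-2*√x)*√x = -2*x)
N(d) = 11/8 (N(d) = -11*(-⅛) = 11/8)
426*(N(y(0)) + E) = 426*(11/8 + 80) = 426*(651/8) = 138663/4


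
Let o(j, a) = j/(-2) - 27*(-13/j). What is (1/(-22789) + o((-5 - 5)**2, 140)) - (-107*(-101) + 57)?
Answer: -24863915761/2278900 ≈ -10910.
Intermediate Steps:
o(j, a) = 351/j - j/2 (o(j, a) = j*(-1/2) - 27*(-13/j) = -j/2 - 27*(-13/j) = -j/2 - (-351)/j = -j/2 + 351/j = 351/j - j/2)
(1/(-22789) + o((-5 - 5)**2, 140)) - (-107*(-101) + 57) = (1/(-22789) + (351/((-5 - 5)**2) - (-5 - 5)**2/2)) - (-107*(-101) + 57) = (-1/22789 + (351/((-10)**2) - 1/2*(-10)**2)) - (10807 + 57) = (-1/22789 + (351/100 - 1/2*100)) - 1*10864 = (-1/22789 + (351*(1/100) - 50)) - 10864 = (-1/22789 + (351/100 - 50)) - 10864 = (-1/22789 - 4649/100) - 10864 = -105946161/2278900 - 10864 = -24863915761/2278900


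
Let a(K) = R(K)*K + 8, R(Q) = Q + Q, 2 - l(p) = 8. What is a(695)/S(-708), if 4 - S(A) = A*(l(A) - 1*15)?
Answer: -483029/7432 ≈ -64.993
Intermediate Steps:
l(p) = -6 (l(p) = 2 - 1*8 = 2 - 8 = -6)
R(Q) = 2*Q
S(A) = 4 + 21*A (S(A) = 4 - A*(-6 - 1*15) = 4 - A*(-6 - 15) = 4 - A*(-21) = 4 - (-21)*A = 4 + 21*A)
a(K) = 8 + 2*K² (a(K) = (2*K)*K + 8 = 2*K² + 8 = 8 + 2*K²)
a(695)/S(-708) = (8 + 2*695²)/(4 + 21*(-708)) = (8 + 2*483025)/(4 - 14868) = (8 + 966050)/(-14864) = 966058*(-1/14864) = -483029/7432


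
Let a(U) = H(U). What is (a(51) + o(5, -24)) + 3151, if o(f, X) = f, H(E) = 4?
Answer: 3160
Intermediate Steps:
a(U) = 4
(a(51) + o(5, -24)) + 3151 = (4 + 5) + 3151 = 9 + 3151 = 3160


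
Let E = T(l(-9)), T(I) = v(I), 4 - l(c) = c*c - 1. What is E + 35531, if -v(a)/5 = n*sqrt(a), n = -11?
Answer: 35531 + 110*I*sqrt(19) ≈ 35531.0 + 479.48*I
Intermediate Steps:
l(c) = 5 - c**2 (l(c) = 4 - (c*c - 1) = 4 - (c**2 - 1) = 4 - (-1 + c**2) = 4 + (1 - c**2) = 5 - c**2)
v(a) = 55*sqrt(a) (v(a) = -(-55)*sqrt(a) = 55*sqrt(a))
T(I) = 55*sqrt(I)
E = 110*I*sqrt(19) (E = 55*sqrt(5 - 1*(-9)**2) = 55*sqrt(5 - 1*81) = 55*sqrt(5 - 81) = 55*sqrt(-76) = 55*(2*I*sqrt(19)) = 110*I*sqrt(19) ≈ 479.48*I)
E + 35531 = 110*I*sqrt(19) + 35531 = 35531 + 110*I*sqrt(19)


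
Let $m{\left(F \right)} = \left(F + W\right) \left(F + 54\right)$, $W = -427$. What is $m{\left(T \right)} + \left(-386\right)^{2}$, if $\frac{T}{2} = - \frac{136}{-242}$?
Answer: $\frac{1837738666}{14641} \approx 1.2552 \cdot 10^{5}$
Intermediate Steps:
$T = \frac{136}{121}$ ($T = 2 \left(- \frac{136}{-242}\right) = 2 \left(\left(-136\right) \left(- \frac{1}{242}\right)\right) = 2 \cdot \frac{68}{121} = \frac{136}{121} \approx 1.124$)
$m{\left(F \right)} = \left(-427 + F\right) \left(54 + F\right)$ ($m{\left(F \right)} = \left(F - 427\right) \left(F + 54\right) = \left(-427 + F\right) \left(54 + F\right)$)
$m{\left(T \right)} + \left(-386\right)^{2} = \left(-23058 + \left(\frac{136}{121}\right)^{2} - \frac{50728}{121}\right) + \left(-386\right)^{2} = \left(-23058 + \frac{18496}{14641} - \frac{50728}{121}\right) + 148996 = - \frac{343711770}{14641} + 148996 = \frac{1837738666}{14641}$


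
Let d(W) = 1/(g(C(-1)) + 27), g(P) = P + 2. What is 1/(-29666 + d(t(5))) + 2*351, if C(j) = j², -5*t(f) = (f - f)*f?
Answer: 624765228/889979 ≈ 702.00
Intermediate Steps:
t(f) = 0 (t(f) = -(f - f)*f/5 = -0*f = -⅕*0 = 0)
g(P) = 2 + P
d(W) = 1/30 (d(W) = 1/((2 + (-1)²) + 27) = 1/((2 + 1) + 27) = 1/(3 + 27) = 1/30)
1/(-29666 + d(t(5))) + 2*351 = 1/(-29666 + 1/30) + 2*351 = 1/(-889979/30) + 702 = -30/889979 + 702 = 624765228/889979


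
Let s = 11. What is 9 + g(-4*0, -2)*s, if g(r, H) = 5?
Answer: 64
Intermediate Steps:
9 + g(-4*0, -2)*s = 9 + 5*11 = 9 + 55 = 64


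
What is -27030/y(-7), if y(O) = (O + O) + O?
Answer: 9010/7 ≈ 1287.1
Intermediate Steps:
y(O) = 3*O (y(O) = 2*O + O = 3*O)
-27030/y(-7) = -27030/(3*(-7)) = -27030/(-21) = -27030*(-1/21) = 9010/7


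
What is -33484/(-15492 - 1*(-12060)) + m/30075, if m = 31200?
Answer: 337609/31278 ≈ 10.794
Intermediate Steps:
-33484/(-15492 - 1*(-12060)) + m/30075 = -33484/(-15492 - 1*(-12060)) + 31200/30075 = -33484/(-15492 + 12060) + 31200*(1/30075) = -33484/(-3432) + 416/401 = -33484*(-1/3432) + 416/401 = 761/78 + 416/401 = 337609/31278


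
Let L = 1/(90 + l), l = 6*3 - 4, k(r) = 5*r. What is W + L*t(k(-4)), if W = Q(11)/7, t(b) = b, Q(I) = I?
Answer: 251/182 ≈ 1.3791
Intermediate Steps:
l = 14 (l = 18 - 4 = 14)
L = 1/104 (L = 1/(90 + 14) = 1/104 ≈ 0.0096154)
W = 11/7 ≈ 1.5714
W + L*t(k(-4)) = 11/7 + (5*(-4))/104 = 11/7 + (1/104)*(-20) = 11/7 - 5/26 = 251/182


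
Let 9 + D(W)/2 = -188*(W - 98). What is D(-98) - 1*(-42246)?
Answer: 115924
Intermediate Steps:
D(W) = 36830 - 376*W (D(W) = -18 + 2*(-188*(W - 98)) = -18 + 2*(-188*(-98 + W)) = -18 + 2*(18424 - 188*W) = -18 + (36848 - 376*W) = 36830 - 376*W)
D(-98) - 1*(-42246) = (36830 - 376*(-98)) - 1*(-42246) = (36830 + 36848) + 42246 = 73678 + 42246 = 115924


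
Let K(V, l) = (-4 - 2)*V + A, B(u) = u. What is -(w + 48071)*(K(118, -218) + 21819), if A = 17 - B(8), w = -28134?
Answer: -421069440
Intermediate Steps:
A = 9 (A = 17 - 1*8 = 17 - 8 = 9)
K(V, l) = 9 - 6*V (K(V, l) = (-4 - 2)*V + 9 = -6*V + 9 = 9 - 6*V)
-(w + 48071)*(K(118, -218) + 21819) = -(-28134 + 48071)*((9 - 6*118) + 21819) = -19937*((9 - 708) + 21819) = -19937*(-699 + 21819) = -19937*21120 = -1*421069440 = -421069440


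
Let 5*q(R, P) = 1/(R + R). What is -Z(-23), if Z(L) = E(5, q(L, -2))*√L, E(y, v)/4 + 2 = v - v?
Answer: 8*I*√23 ≈ 38.367*I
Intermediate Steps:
q(R, P) = 1/(10*R) (q(R, P) = 1/(5*(R + R)) = 1/(5*((2*R))) = (1/(2*R))/5 = 1/(10*R))
E(y, v) = -8 (E(y, v) = -8 + 4*(v - v) = -8 + 4*0 = -8 + 0 = -8)
Z(L) = -8*√L
-Z(-23) = -(-8)*√(-23) = -(-8)*I*√23 = 8*I*√23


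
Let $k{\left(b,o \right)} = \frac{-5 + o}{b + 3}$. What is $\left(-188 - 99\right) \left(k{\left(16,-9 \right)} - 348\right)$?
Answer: $\frac{1901662}{19} \approx 1.0009 \cdot 10^{5}$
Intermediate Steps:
$k{\left(b,o \right)} = \frac{-5 + o}{3 + b}$
$\left(-188 - 99\right) \left(k{\left(16,-9 \right)} - 348\right) = \left(-188 - 99\right) \left(\frac{-5 - 9}{3 + 16} - 348\right) = - 287 \left(\frac{1}{19} \left(-14\right) - 348\right) = - 287 \left(- \frac{14}{19} - 348\right) = \left(-287\right) \left(- \frac{6626}{19}\right) = \frac{1901662}{19}$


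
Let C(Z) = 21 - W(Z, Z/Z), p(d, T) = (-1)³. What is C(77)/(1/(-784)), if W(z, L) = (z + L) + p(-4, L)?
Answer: 43904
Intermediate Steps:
p(d, T) = -1
W(z, L) = -1 + L + z (W(z, L) = (z + L) - 1 = (L + z) - 1 = -1 + L + z)
C(Z) = 21 - Z (C(Z) = 21 - (-1 + Z/Z + Z) = 21 - (-1 + 1 + Z) = 21 - Z)
C(77)/(1/(-784)) = (21 - 1*77)/(1/(-784)) = (21 - 77)/(-1/784) = -56*(-784) = 43904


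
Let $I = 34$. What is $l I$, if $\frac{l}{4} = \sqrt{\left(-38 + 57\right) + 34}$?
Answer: $136 \sqrt{53} \approx 990.09$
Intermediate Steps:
$l = 4 \sqrt{53}$ ($l = 4 \sqrt{\left(-38 + 57\right) + 34} = 4 \sqrt{19 + 34} = 4 \sqrt{53} \approx 29.12$)
$l I = 4 \sqrt{53} \cdot 34 = 136 \sqrt{53}$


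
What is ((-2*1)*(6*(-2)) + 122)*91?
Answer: 13286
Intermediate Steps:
((-2*1)*(6*(-2)) + 122)*91 = (-2*(-12) + 122)*91 = (24 + 122)*91 = 146*91 = 13286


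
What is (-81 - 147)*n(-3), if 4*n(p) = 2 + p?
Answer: 57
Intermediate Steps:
n(p) = 1/2 + p/4 (n(p) = (2 + p)/4 = 1/2 + p/4)
(-81 - 147)*n(-3) = (-81 - 147)*(1/2 + (1/4)*(-3)) = -228*(1/2 - 3/4) = -228*(-1/4) = 57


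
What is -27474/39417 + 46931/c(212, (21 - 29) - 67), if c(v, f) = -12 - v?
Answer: -88382543/420448 ≈ -210.21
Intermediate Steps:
-27474/39417 + 46931/c(212, (21 - 29) - 67) = -27474/39417 + 46931/(-12 - 1*212) = -27474*1/39417 + 46931/(-12 - 212) = -9158/13139 + 46931/(-224) = -9158/13139 + 46931*(-1/224) = -9158/13139 - 46931/224 = -88382543/420448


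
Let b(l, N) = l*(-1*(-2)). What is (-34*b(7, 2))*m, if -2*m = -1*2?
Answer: -476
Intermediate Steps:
b(l, N) = 2*l (b(l, N) = l*2 = 2*l)
m = 1 (m = -(-1)*2/2 = -½*(-2) = 1)
(-34*b(7, 2))*m = -68*7*1 = -34*14*1 = -476*1 = -476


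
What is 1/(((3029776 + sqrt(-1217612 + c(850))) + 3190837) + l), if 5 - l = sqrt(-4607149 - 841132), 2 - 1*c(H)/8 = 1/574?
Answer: 287/(1785317366 - 287*I*sqrt(5448281) + 6*I*sqrt(2785893502)) ≈ 1.6076e-7 + 3.1804e-11*I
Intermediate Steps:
c(H) = 4588/287 (c(H) = 16 - 8/574 = 16 - 8*1/574 = 16 - 4/287 = 4588/287)
l = 5 - I*sqrt(5448281) (l = 5 - sqrt(-4607149 - 841132) = 5 - sqrt(-5448281) = 5 - I*sqrt(5448281) ≈ 5.0 - 2334.2*I)
1/(((3029776 + sqrt(-1217612 + c(850))) + 3190837) + l) = 1/(((3029776 + sqrt(-1217612 + 4588/287)) + 3190837) + (5 - I*sqrt(5448281))) = 1/(((3029776 + sqrt(-349450056/287)) + 3190837) + (5 - I*sqrt(5448281))) = 1/(((3029776 + 6*I*sqrt(2785893502)/287) + 3190837) + (5 - I*sqrt(5448281))) = 1/((6220613 + 6*I*sqrt(2785893502)/287) + (5 - I*sqrt(5448281))) = 1/(6220618 - I*sqrt(5448281) + 6*I*sqrt(2785893502)/287)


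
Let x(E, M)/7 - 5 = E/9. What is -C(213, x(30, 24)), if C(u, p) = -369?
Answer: 369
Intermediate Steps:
x(E, M) = 35 + 7*E/9 (x(E, M) = 35 + 7*(E/9) = 35 + 7*E/9)
-C(213, x(30, 24)) = -1*(-369) = 369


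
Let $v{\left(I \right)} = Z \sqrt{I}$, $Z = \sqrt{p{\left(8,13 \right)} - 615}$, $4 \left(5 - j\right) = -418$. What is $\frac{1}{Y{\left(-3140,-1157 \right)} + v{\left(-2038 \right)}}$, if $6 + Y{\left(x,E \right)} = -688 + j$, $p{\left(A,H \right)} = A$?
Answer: $\frac{2338}{3581703} - \frac{4 \sqrt{1237066}}{3581703} \approx -0.00058937$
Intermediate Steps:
$j = \frac{219}{2}$ ($j = 5 - - \frac{209}{2} = 5 + \frac{209}{2} = \frac{219}{2} \approx 109.5$)
$Y{\left(x,E \right)} = - \frac{1169}{2}$ ($Y{\left(x,E \right)} = -6 + \left(-688 + \frac{219}{2}\right) = -6 - \frac{1157}{2} = - \frac{1169}{2}$)
$Z = i \sqrt{607}$ ($Z = \sqrt{8 - 615} = \sqrt{-607} = i \sqrt{607} \approx 24.637 i$)
$v{\left(I \right)} = i \sqrt{607} \sqrt{I}$
$\frac{1}{Y{\left(-3140,-1157 \right)} + v{\left(-2038 \right)}} = \frac{1}{- \frac{1169}{2} + i \sqrt{607} \sqrt{-2038}} = \frac{1}{- \frac{1169}{2} + i \sqrt{607} i \sqrt{2038}} = \frac{1}{- \frac{1169}{2} - \sqrt{1237066}}$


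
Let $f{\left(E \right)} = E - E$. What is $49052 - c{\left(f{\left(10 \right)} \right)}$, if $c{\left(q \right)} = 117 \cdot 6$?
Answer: $48350$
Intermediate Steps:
$f{\left(E \right)} = 0$
$c{\left(q \right)} = 702$
$49052 - c{\left(f{\left(10 \right)} \right)} = 49052 - 702 = 48350$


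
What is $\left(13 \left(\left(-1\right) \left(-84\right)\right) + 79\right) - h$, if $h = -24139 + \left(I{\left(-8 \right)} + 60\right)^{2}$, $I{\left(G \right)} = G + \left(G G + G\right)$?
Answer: $13646$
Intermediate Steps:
$I{\left(G \right)} = G^{2} + 2 G$ ($I{\left(G \right)} = G + \left(G^{2} + G\right) = G + \left(G + G^{2}\right) = G^{2} + 2 G$)
$h = -12475$ ($h = -24139 + \left(- 8 \left(2 - 8\right) + 60\right)^{2} = -24139 + \left(\left(-8\right) \left(-6\right) + 60\right)^{2} = -24139 + \left(48 + 60\right)^{2} = -24139 + 108^{2} = -24139 + 11664 = -12475$)
$\left(13 \left(\left(-1\right) \left(-84\right)\right) + 79\right) - h = \left(13 \left(\left(-1\right) \left(-84\right)\right) + 79\right) - -12475 = \left(13 \cdot 84 + 79\right) + 12475 = \left(1092 + 79\right) + 12475 = 1171 + 12475 = 13646$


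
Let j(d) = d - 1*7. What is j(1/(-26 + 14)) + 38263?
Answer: 459071/12 ≈ 38256.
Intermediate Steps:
j(d) = -7 + d (j(d) = d - 7 = -7 + d)
j(1/(-26 + 14)) + 38263 = (-7 + 1/(-26 + 14)) + 38263 = (-7 + 1/(-12)) + 38263 = (-7 - 1/12) + 38263 = -85/12 + 38263 = 459071/12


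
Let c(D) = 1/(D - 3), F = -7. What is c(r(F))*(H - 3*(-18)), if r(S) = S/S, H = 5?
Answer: -59/2 ≈ -29.500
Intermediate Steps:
r(S) = 1
c(D) = 1/(-3 + D)
c(r(F))*(H - 3*(-18)) = (5 - 3*(-18))/(-3 + 1) = (5 + 54)/(-2) = -1/2*59 = -59/2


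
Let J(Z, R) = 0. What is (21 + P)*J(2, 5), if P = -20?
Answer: 0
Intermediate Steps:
(21 + P)*J(2, 5) = (21 - 20)*0 = 1*0 = 0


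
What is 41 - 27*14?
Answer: -337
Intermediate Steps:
41 - 27*14 = 41 - 378 = -337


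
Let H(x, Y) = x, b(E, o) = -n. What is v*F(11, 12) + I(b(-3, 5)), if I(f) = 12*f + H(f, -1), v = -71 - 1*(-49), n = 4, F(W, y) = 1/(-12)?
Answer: -301/6 ≈ -50.167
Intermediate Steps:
F(W, y) = -1/12
b(E, o) = -4 (b(E, o) = -1*4 = -4)
v = -22 (v = -71 + 49 = -22)
I(f) = 13*f (I(f) = 12*f + f = 13*f)
v*F(11, 12) + I(b(-3, 5)) = -22*(-1/12) + 13*(-4) = 11/6 - 52 = -301/6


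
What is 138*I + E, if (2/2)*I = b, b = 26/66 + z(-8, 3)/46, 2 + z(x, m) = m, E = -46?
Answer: 125/11 ≈ 11.364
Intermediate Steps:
z(x, m) = -2 + m
b = 631/1518 (b = 26/66 + (-2 + 3)/46 = 26*(1/66) + 1*(1/46) = 13/33 + 1/46 = 631/1518 ≈ 0.41568)
I = 631/1518 ≈ 0.41568
138*I + E = 138*(631/1518) - 46 = 631/11 - 46 = 125/11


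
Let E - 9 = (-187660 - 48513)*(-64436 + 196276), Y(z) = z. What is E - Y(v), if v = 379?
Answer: -31137048690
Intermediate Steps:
E = -31137048311 (E = 9 + (-187660 - 48513)*(-64436 + 196276) = 9 - 236173*131840 = 9 - 31137048320 = -31137048311)
E - Y(v) = -31137048311 - 1*379 = -31137048311 - 379 = -31137048690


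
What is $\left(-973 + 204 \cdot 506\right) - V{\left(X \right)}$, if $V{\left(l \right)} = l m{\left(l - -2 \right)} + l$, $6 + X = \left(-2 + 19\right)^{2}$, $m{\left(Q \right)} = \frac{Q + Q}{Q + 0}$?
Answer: $101402$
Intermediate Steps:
$m{\left(Q \right)} = 2$ ($m{\left(Q \right)} = \frac{2 Q}{Q} = 2$)
$X = 283$ ($X = -6 + \left(-2 + 19\right)^{2} = -6 + 17^{2} = -6 + 289 = 283$)
$V{\left(l \right)} = 3 l$ ($V{\left(l \right)} = l 2 + l = 2 l + l = 3 l$)
$\left(-973 + 204 \cdot 506\right) - V{\left(X \right)} = \left(-973 + 204 \cdot 506\right) - 3 \cdot 283 = \left(-973 + 103224\right) - 849 = 102251 - 849 = 101402$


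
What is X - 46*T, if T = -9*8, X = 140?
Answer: 3452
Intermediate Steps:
T = -72
X - 46*T = 140 - 46*(-72) = 140 + 3312 = 3452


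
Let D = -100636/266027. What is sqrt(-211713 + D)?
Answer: I*sqrt(14983032999763949)/266027 ≈ 460.12*I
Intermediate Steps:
D = -100636/266027 (D = -100636*1/266027 = -100636/266027 ≈ -0.37829)
sqrt(-211713 + D) = sqrt(-211713 - 100636/266027) = sqrt(-56321474887/266027) = I*sqrt(14983032999763949)/266027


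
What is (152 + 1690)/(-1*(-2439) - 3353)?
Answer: -921/457 ≈ -2.0153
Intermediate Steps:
(152 + 1690)/(-1*(-2439) - 3353) = 1842/(2439 - 3353) = 1842/(-914) = 1842*(-1/914) = -921/457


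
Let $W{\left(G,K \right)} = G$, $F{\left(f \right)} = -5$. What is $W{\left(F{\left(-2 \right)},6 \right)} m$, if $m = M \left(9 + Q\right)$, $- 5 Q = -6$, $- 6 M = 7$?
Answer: $\frac{119}{2} \approx 59.5$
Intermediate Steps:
$M = - \frac{7}{6}$ ($M = \left(- \frac{1}{6}\right) 7 = - \frac{7}{6} \approx -1.1667$)
$Q = \frac{6}{5}$ ($Q = \left(- \frac{1}{5}\right) \left(-6\right) = \frac{6}{5} \approx 1.2$)
$m = - \frac{119}{10}$ ($m = - \frac{7 \left(9 + \frac{6}{5}\right)}{6} = \left(- \frac{7}{6}\right) \frac{51}{5} = - \frac{119}{10} \approx -11.9$)
$W{\left(F{\left(-2 \right)},6 \right)} m = \left(-5\right) \left(- \frac{119}{10}\right) = \frac{119}{2}$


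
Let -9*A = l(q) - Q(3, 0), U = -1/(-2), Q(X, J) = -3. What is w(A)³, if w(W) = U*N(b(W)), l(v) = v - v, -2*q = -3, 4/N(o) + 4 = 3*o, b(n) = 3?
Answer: 8/125 ≈ 0.064000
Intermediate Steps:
N(o) = 4/(-4 + 3*o)
U = ½ (U = -1*(-½) = ½ ≈ 0.50000)
q = 3/2 (q = -½*(-3) = 3/2 ≈ 1.5000)
l(v) = 0
A = -⅓ (A = -(0 - 1*(-3))/9 = -(0 + 3)/9 = -⅑*3 = -⅓ ≈ -0.33333)
w(W) = ⅖ (w(W) = (4/(-4 + 3*3))/2 = (4/(-4 + 9))/2 = (4/5)/2 = (4*(⅕))/2 = (½)*(⅘) = ⅖)
w(A)³ = (⅖)³ = 8/125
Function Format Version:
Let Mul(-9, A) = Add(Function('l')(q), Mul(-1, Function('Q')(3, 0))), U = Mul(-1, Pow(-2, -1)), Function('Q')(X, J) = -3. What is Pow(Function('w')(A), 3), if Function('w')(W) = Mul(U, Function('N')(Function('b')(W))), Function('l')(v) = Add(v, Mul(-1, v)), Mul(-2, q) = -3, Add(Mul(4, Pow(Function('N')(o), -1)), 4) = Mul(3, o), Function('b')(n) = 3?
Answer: Rational(8, 125) ≈ 0.064000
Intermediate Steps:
Function('N')(o) = Mul(4, Pow(Add(-4, Mul(3, o)), -1))
U = Rational(1, 2) (U = Mul(-1, Rational(-1, 2)) = Rational(1, 2) ≈ 0.50000)
q = Rational(3, 2) (q = Mul(Rational(-1, 2), -3) = Rational(3, 2) ≈ 1.5000)
Function('l')(v) = 0
A = Rational(-1, 3) (A = Mul(Rational(-1, 9), Add(0, Mul(-1, -3))) = Mul(Rational(-1, 9), Add(0, 3)) = Mul(Rational(-1, 9), 3) = Rational(-1, 3) ≈ -0.33333)
Function('w')(W) = Rational(2, 5) (Function('w')(W) = Mul(Rational(1, 2), Mul(4, Pow(Add(-4, Mul(3, 3)), -1))) = Mul(Rational(1, 2), Mul(4, Pow(Add(-4, 9), -1))) = Mul(Rational(1, 2), Mul(4, Pow(5, -1))) = Mul(Rational(1, 2), Mul(4, Rational(1, 5))) = Mul(Rational(1, 2), Rational(4, 5)) = Rational(2, 5))
Pow(Function('w')(A), 3) = Pow(Rational(2, 5), 3) = Rational(8, 125)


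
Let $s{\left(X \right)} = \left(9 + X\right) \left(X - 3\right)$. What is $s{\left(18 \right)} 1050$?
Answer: $425250$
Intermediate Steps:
$s{\left(X \right)} = \left(-3 + X\right) \left(9 + X\right)$ ($s{\left(X \right)} = \left(9 + X\right) \left(-3 + X\right) = \left(-3 + X\right) \left(9 + X\right)$)
$s{\left(18 \right)} 1050 = \left(-27 + 18^{2} + 6 \cdot 18\right) 1050 = \left(-27 + 324 + 108\right) 1050 = 405 \cdot 1050 = 425250$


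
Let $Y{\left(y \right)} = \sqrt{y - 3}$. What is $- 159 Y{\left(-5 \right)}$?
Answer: $- 318 i \sqrt{2} \approx - 449.72 i$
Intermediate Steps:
$Y{\left(y \right)} = \sqrt{-3 + y}$
$- 159 Y{\left(-5 \right)} = - 159 \sqrt{-3 - 5} = - 159 \sqrt{-8} = - 159 \cdot 2 i \sqrt{2} = - 318 i \sqrt{2}$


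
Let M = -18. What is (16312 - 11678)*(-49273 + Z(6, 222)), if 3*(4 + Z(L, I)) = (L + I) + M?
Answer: -228025238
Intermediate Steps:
Z(L, I) = -10 + I/3 + L/3 (Z(L, I) = -4 + ((L + I) - 18)/3 = -4 + ((I + L) - 18)/3 = -4 + (-18 + I + L)/3 = -4 + (-6 + I/3 + L/3) = -10 + I/3 + L/3)
(16312 - 11678)*(-49273 + Z(6, 222)) = (16312 - 11678)*(-49273 + (-10 + (⅓)*222 + (⅓)*6)) = 4634*(-49273 + (-10 + 74 + 2)) = 4634*(-49273 + 66) = 4634*(-49207) = -228025238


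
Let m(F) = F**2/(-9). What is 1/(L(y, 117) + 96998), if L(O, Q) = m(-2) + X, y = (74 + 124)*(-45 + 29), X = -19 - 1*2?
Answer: 9/872789 ≈ 1.0312e-5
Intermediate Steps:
X = -21 (X = -19 - 2 = -21)
m(F) = -F**2/9 (m(F) = F**2*(-1/9) = -F**2/9)
y = -3168 (y = 198*(-16) = -3168)
L(O, Q) = -193/9 (L(O, Q) = -1/9*(-2)**2 - 21 = -1/9*4 - 21 = -4/9 - 21 = -193/9)
1/(L(y, 117) + 96998) = 1/(-193/9 + 96998) = 1/(872789/9) = 9/872789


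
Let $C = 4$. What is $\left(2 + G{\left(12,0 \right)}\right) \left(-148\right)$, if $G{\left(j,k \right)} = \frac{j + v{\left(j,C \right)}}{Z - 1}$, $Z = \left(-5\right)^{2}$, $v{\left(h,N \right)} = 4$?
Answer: $- \frac{1184}{3} \approx -394.67$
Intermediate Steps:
$Z = 25$
$G{\left(j,k \right)} = \frac{1}{6} + \frac{j}{24}$ ($G{\left(j,k \right)} = \frac{j + 4}{25 - 1} = \frac{4 + j}{24} = \left(4 + j\right) \frac{1}{24} = \frac{1}{6} + \frac{j}{24}$)
$\left(2 + G{\left(12,0 \right)}\right) \left(-148\right) = \left(2 + \left(\frac{1}{6} + \frac{1}{24} \cdot 12\right)\right) \left(-148\right) = \left(2 + \left(\frac{1}{6} + \frac{1}{2}\right)\right) \left(-148\right) = \left(2 + \frac{2}{3}\right) \left(-148\right) = \frac{8}{3} \left(-148\right) = - \frac{1184}{3}$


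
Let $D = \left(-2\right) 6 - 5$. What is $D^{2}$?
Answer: $289$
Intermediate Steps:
$D = -17$ ($D = -12 - 5 = -17$)
$D^{2} = \left(-17\right)^{2} = 289$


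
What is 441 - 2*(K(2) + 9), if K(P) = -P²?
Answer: 431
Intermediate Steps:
441 - 2*(K(2) + 9) = 441 - 2*(-1*2² + 9) = 441 - 2*(-1*4 + 9) = 441 - 2*(-4 + 9) = 441 - 2*5 = 441 - 1*10 = 441 - 10 = 431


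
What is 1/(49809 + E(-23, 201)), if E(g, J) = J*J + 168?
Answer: 1/90378 ≈ 1.1065e-5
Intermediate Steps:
E(g, J) = 168 + J**2 (E(g, J) = J**2 + 168 = 168 + J**2)
1/(49809 + E(-23, 201)) = 1/(49809 + (168 + 201**2)) = 1/(49809 + (168 + 40401)) = 1/(49809 + 40569) = 1/90378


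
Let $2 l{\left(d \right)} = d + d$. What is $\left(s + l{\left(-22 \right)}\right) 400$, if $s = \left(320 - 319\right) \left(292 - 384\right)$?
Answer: $-45600$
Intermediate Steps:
$s = -92$ ($s = 1 \left(-92\right) = -92$)
$l{\left(d \right)} = d$ ($l{\left(d \right)} = \frac{d + d}{2} = \frac{2 d}{2} = d$)
$\left(s + l{\left(-22 \right)}\right) 400 = \left(-92 - 22\right) 400 = \left(-114\right) 400 = -45600$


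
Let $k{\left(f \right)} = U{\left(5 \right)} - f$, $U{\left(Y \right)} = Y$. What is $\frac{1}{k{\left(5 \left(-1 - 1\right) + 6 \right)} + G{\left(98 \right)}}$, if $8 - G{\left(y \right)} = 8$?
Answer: $\frac{1}{9} \approx 0.11111$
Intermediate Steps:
$G{\left(y \right)} = 0$ ($G{\left(y \right)} = 8 - 8 = 0$)
$k{\left(f \right)} = 5 - f$
$\frac{1}{k{\left(5 \left(-1 - 1\right) + 6 \right)} + G{\left(98 \right)}} = \frac{1}{\left(5 - \left(5 \left(-1 - 1\right) + 6\right)\right) + 0} = \frac{1}{\left(5 - \left(5 \left(-2\right) + 6\right)\right) + 0} = \frac{1}{\left(5 - \left(-10 + 6\right)\right) + 0} = \frac{1}{\left(5 - -4\right) + 0} = \frac{1}{\left(5 + 4\right) + 0} = \frac{1}{9 + 0} = \frac{1}{9}$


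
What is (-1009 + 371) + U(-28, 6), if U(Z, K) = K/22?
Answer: -7015/11 ≈ -637.73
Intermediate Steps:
U(Z, K) = K/22 (U(Z, K) = K*(1/22) = K/22)
(-1009 + 371) + U(-28, 6) = (-1009 + 371) + (1/22)*6 = -638 + 3/11 = -7015/11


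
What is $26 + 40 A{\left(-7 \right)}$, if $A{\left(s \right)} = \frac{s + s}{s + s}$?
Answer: $66$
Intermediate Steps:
$A{\left(s \right)} = 1$ ($A{\left(s \right)} = \frac{2 s}{2 s} = 2 s \frac{1}{2 s} = 1$)
$26 + 40 A{\left(-7 \right)} = 26 + 40 \cdot 1 = 26 + 40 = 66$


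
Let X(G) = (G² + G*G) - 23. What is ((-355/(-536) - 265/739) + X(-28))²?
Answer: 374667615837970225/156898378816 ≈ 2.3880e+6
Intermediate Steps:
X(G) = -23 + 2*G² (X(G) = (G² + G²) - 23 = 2*G² - 23 = -23 + 2*G²)
((-355/(-536) - 265/739) + X(-28))² = ((-355/(-536) - 265/739) + (-23 + 2*(-28)²))² = ((-355*(-1/536) - 265*1/739) + (-23 + 2*784))² = ((355/536 - 265/739) + (-23 + 1568))² = (120305/396104 + 1545)² = (612100985/396104)² = 374667615837970225/156898378816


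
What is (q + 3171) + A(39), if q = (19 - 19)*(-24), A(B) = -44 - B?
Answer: 3088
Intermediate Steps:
q = 0 (q = 0*(-24) = 0)
(q + 3171) + A(39) = (0 + 3171) + (-44 - 1*39) = 3171 + (-44 - 39) = 3171 - 83 = 3088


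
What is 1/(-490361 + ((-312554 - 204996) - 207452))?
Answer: -1/1215363 ≈ -8.2280e-7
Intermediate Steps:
1/(-490361 + ((-312554 - 204996) - 207452)) = 1/(-490361 + (-517550 - 207452)) = 1/(-490361 - 725002) = 1/(-1215363) = -1/1215363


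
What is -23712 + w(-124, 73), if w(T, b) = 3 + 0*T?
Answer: -23709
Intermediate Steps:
w(T, b) = 3 (w(T, b) = 3 + 0 = 3)
-23712 + w(-124, 73) = -23712 + 3 = -23709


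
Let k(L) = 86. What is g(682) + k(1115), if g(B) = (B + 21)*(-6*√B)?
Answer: 86 - 4218*√682 ≈ -1.1007e+5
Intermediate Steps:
g(B) = -6*√B*(21 + B) (g(B) = (21 + B)*(-6*√B) = -6*√B*(21 + B))
g(682) + k(1115) = 6*√682*(-21 - 1*682) + 86 = 6*√682*(-21 - 682) + 86 = 6*√682*(-703) + 86 = -4218*√682 + 86 = 86 - 4218*√682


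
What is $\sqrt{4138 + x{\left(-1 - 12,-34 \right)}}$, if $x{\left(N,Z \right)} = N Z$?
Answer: $2 \sqrt{1145} \approx 67.676$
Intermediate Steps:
$\sqrt{4138 + x{\left(-1 - 12,-34 \right)}} = \sqrt{4138 + \left(-1 - 12\right) \left(-34\right)} = \sqrt{4138 - -442} = \sqrt{4138 + 442} = \sqrt{4580} = 2 \sqrt{1145}$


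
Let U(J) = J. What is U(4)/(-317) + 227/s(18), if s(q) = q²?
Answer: 70663/102708 ≈ 0.68800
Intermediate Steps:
U(4)/(-317) + 227/s(18) = 4/(-317) + 227/(18²) = 4*(-1/317) + 227/324 = -4/317 + 227*(1/324) = -4/317 + 227/324 = 70663/102708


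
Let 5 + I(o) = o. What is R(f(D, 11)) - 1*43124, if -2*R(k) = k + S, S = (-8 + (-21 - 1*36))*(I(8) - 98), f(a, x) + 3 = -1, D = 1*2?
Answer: -92419/2 ≈ -46210.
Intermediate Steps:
D = 2
f(a, x) = -4 (f(a, x) = -3 - 1 = -4)
I(o) = -5 + o
S = 6175 (S = (-8 + (-21 - 1*36))*((-5 + 8) - 98) = (-8 + (-21 - 36))*(3 - 98) = (-8 - 57)*(-95) = -65*(-95) = 6175)
R(k) = -6175/2 - k/2 (R(k) = -(k + 6175)/2 = -(6175 + k)/2 = -6175/2 - k/2)
R(f(D, 11)) - 1*43124 = (-6175/2 - ½*(-4)) - 1*43124 = (-6175/2 + 2) - 43124 = -6171/2 - 43124 = -92419/2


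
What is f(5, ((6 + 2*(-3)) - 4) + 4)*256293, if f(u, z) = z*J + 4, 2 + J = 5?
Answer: 1025172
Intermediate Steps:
J = 3 (J = -2 + 5 = 3)
f(u, z) = 4 + 3*z (f(u, z) = z*3 + 4 = 3*z + 4 = 4 + 3*z)
f(5, ((6 + 2*(-3)) - 4) + 4)*256293 = (4 + 3*(((6 + 2*(-3)) - 4) + 4))*256293 = (4 + 3*(((6 - 6) - 4) + 4))*256293 = (4 + 3*((0 - 4) + 4))*256293 = (4 + 3*(-4 + 4))*256293 = (4 + 3*0)*256293 = (4 + 0)*256293 = 4*256293 = 1025172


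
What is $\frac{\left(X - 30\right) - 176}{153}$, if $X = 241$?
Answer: $\frac{35}{153} \approx 0.22876$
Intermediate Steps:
$\frac{\left(X - 30\right) - 176}{153} = \frac{\left(241 - 30\right) - 176}{153} = \left(211 - 176\right) \frac{1}{153} = 35 \cdot \frac{1}{153} = \frac{35}{153}$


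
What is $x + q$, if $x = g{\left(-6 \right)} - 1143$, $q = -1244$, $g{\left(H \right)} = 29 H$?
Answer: $-2561$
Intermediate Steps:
$x = -1317$ ($x = 29 \left(-6\right) - 1143 = -174 - 1143 = -1317$)
$x + q = -1317 - 1244 = -2561$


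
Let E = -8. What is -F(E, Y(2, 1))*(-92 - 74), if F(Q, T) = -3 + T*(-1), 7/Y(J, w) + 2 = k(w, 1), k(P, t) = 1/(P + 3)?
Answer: 166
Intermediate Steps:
k(P, t) = 1/(3 + P)
Y(J, w) = 7/(-2 + 1/(3 + w))
F(Q, T) = -3 - T
-F(E, Y(2, 1))*(-92 - 74) = -(-3 - 7*(-3 - 1*1)/(5 + 2*1))*(-92 - 74) = -(-3 - 7*(-3 - 1)/(5 + 2))*(-166) = -(-3 - 7*(-4)/7)*(-166) = -(-3 - 1*(-4))*(-166) = -(-3 + 4)*(-166) = -(-166) = -1*(-166) = 166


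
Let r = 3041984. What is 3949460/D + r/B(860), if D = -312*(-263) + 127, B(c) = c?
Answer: 63348976668/17669345 ≈ 3585.2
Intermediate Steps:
D = 82183 (D = 82056 + 127 = 82183)
3949460/D + r/B(860) = 3949460/82183 + 3041984/860 = 3949460*(1/82183) + 3041984*(1/860) = 3949460/82183 + 760496/215 = 63348976668/17669345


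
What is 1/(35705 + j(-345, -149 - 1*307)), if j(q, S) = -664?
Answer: 1/35041 ≈ 2.8538e-5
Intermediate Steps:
1/(35705 + j(-345, -149 - 1*307)) = 1/(35705 - 664) = 1/35041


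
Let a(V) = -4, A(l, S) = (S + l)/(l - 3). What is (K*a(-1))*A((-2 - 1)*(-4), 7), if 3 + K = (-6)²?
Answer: -836/3 ≈ -278.67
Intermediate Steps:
A(l, S) = (S + l)/(-3 + l)
K = 33 (K = -3 + (-6)² = -3 + 36 = 33)
(K*a(-1))*A((-2 - 1)*(-4), 7) = (33*(-4))*((7 + (-2 - 1)*(-4))/(-3 + (-2 - 1)*(-4))) = -132*(7 - 3*(-4))/(-3 - 3*(-4)) = -132*(7 + 12)/(-3 + 12) = -132*19/9 = -836/3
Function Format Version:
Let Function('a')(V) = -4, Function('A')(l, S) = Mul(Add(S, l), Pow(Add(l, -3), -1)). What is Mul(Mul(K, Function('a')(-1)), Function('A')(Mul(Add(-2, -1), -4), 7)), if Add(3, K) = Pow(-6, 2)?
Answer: Rational(-836, 3) ≈ -278.67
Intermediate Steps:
Function('A')(l, S) = Mul(Pow(Add(-3, l), -1), Add(S, l)) (Function('A')(l, S) = Mul(Add(S, l), Pow(Add(-3, l), -1)) = Mul(Pow(Add(-3, l), -1), Add(S, l)))
K = 33 (K = Add(-3, Pow(-6, 2)) = Add(-3, 36) = 33)
Mul(Mul(K, Function('a')(-1)), Function('A')(Mul(Add(-2, -1), -4), 7)) = Mul(Mul(33, -4), Mul(Pow(Add(-3, Mul(Add(-2, -1), -4)), -1), Add(7, Mul(Add(-2, -1), -4)))) = Mul(-132, Mul(Pow(Add(-3, Mul(-3, -4)), -1), Add(7, Mul(-3, -4)))) = Mul(-132, Mul(Pow(Add(-3, 12), -1), Add(7, 12))) = Mul(-132, Mul(Pow(9, -1), 19)) = Mul(-132, Mul(Rational(1, 9), 19)) = Mul(-132, Rational(19, 9)) = Rational(-836, 3)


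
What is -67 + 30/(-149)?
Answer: -10013/149 ≈ -67.201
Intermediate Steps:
-67 + 30/(-149) = -67 - 1/149*30 = -67 - 30/149 = -10013/149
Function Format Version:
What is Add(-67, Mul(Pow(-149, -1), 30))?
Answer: Rational(-10013, 149) ≈ -67.201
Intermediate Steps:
Add(-67, Mul(Pow(-149, -1), 30)) = Add(-67, Mul(Rational(-1, 149), 30)) = Add(-67, Rational(-30, 149)) = Rational(-10013, 149)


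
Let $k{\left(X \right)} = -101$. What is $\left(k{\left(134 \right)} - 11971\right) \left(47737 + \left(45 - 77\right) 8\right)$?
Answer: $-573190632$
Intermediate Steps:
$\left(k{\left(134 \right)} - 11971\right) \left(47737 + \left(45 - 77\right) 8\right) = \left(-101 - 11971\right) \left(47737 + \left(45 - 77\right) 8\right) = - 12072 \left(47737 - 256\right) = \left(-12072\right) 47481 = -573190632$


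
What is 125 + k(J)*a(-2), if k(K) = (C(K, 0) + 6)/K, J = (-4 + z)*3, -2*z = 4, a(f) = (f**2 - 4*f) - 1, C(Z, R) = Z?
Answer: 397/3 ≈ 132.33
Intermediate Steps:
a(f) = -1 + f**2 - 4*f
z = -2 (z = -1/2*4 = -2)
J = -18 (J = (-4 - 2)*3 = -6*3 = -18)
k(K) = (6 + K)/K (k(K) = (K + 6)/K = (6 + K)/K)
125 + k(J)*a(-2) = 125 + ((6 - 18)/(-18))*(-1 + (-2)**2 - 4*(-2)) = 125 + (-1/18*(-12))*(-1 + 4 + 8) = 125 + (2/3)*11 = 125 + 22/3 = 397/3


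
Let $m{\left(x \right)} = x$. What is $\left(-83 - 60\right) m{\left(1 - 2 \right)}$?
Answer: $143$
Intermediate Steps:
$\left(-83 - 60\right) m{\left(1 - 2 \right)} = \left(-83 - 60\right) \left(1 - 2\right) = - 143 \left(1 - 2\right) = \left(-143\right) \left(-1\right) = 143$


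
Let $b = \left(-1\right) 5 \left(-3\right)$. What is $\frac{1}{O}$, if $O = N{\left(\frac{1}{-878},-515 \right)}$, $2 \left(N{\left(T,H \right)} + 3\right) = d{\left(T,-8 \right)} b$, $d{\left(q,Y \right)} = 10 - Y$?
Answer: $\frac{1}{132} \approx 0.0075758$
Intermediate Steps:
$b = 15$ ($b = \left(-5\right) \left(-3\right) = 15$)
$N{\left(T,H \right)} = 132$ ($N{\left(T,H \right)} = -3 + \frac{\left(10 - -8\right) 15}{2} = -3 + \frac{\left(10 + 8\right) 15}{2} = -3 + \frac{18 \cdot 15}{2} = -3 + \frac{1}{2} \cdot 270 = -3 + 135 = 132$)
$O = 132$
$\frac{1}{O} = \frac{1}{132}$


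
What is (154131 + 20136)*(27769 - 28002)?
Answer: -40604211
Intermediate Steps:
(154131 + 20136)*(27769 - 28002) = 174267*(-233) = -40604211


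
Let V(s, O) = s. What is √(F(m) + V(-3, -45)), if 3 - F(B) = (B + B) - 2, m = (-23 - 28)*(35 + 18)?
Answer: 52*√2 ≈ 73.539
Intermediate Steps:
m = -2703 (m = -51*53 = -2703)
F(B) = 5 - 2*B (F(B) = 3 - ((B + B) - 2) = 3 - (2*B - 2) = 3 - (-2 + 2*B) = 3 + (2 - 2*B) = 5 - 2*B)
√(F(m) + V(-3, -45)) = √((5 - 2*(-2703)) - 3) = √((5 + 5406) - 3) = √(5411 - 3) = √5408 = 52*√2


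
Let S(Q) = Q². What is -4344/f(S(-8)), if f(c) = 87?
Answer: -1448/29 ≈ -49.931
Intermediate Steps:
-4344/f(S(-8)) = -4344/87 = -4344*1/87 = -1448/29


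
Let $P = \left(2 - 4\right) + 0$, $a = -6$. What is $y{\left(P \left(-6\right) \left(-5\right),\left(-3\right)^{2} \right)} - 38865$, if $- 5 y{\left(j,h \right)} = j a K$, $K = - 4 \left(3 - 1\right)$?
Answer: $-38289$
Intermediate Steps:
$P = -2$ ($P = -2 + 0 = -2$)
$K = -8$ ($K = \left(-4\right) 2 = -8$)
$y{\left(j,h \right)} = - \frac{48 j}{5}$ ($y{\left(j,h \right)} = - \frac{j \left(-6\right) \left(-8\right)}{5} = - \frac{- 6 j \left(-8\right)}{5} = - \frac{48 j}{5}$)
$y{\left(P \left(-6\right) \left(-5\right),\left(-3\right)^{2} \right)} - 38865 = - \frac{48 \left(-2\right) \left(-6\right) \left(-5\right)}{5} - 38865 = - \frac{48 \cdot 12 \left(-5\right)}{5} - 38865 = \left(- \frac{48}{5}\right) \left(-60\right) - 38865 = 576 - 38865 = -38289$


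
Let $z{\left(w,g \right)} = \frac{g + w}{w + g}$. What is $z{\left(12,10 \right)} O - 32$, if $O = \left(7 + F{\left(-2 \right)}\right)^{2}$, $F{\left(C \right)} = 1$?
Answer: $32$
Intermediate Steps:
$z{\left(w,g \right)} = 1$ ($z{\left(w,g \right)} = \frac{g + w}{g + w} = 1$)
$O = 64$ ($O = \left(7 + 1\right)^{2} = 8^{2} = 64$)
$z{\left(12,10 \right)} O - 32 = 1 \cdot 64 - 32 = 64 - 32 = 32$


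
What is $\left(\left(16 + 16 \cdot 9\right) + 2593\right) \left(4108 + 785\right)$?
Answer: $13470429$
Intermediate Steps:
$\left(\left(16 + 16 \cdot 9\right) + 2593\right) \left(4108 + 785\right) = \left(\left(16 + 144\right) + 2593\right) 4893 = \left(160 + 2593\right) 4893 = 2753 \cdot 4893 = 13470429$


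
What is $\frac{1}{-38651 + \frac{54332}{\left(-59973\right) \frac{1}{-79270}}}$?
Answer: $\frac{59973}{1988881217} \approx 3.0154 \cdot 10^{-5}$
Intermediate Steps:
$\frac{1}{-38651 + \frac{54332}{\left(-59973\right) \frac{1}{-79270}}} = \frac{1}{-38651 + \frac{54332}{\left(-59973\right) \left(- \frac{1}{79270}\right)}} = \frac{1}{-38651 + \frac{54332}{\frac{59973}{79270}}} = \frac{1}{-38651 + 54332 \cdot \frac{79270}{59973}} = \frac{1}{-38651 + \frac{4306897640}{59973}} = \frac{1}{\frac{1988881217}{59973}} = \frac{59973}{1988881217}$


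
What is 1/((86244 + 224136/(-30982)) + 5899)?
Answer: 15491/1427275145 ≈ 1.0854e-5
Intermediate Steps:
1/((86244 + 224136/(-30982)) + 5899) = 1/((86244 + 224136*(-1/30982)) + 5899) = 1/((86244 - 112068/15491) + 5899) = 1/(1335893736/15491 + 5899) = 1/(1427275145/15491) = 15491/1427275145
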